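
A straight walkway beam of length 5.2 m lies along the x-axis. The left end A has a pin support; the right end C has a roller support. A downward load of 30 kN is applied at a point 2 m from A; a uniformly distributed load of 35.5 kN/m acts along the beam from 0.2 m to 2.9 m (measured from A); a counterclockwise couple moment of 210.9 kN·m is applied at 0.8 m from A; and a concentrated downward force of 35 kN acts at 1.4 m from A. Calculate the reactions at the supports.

A_x = 0, A_y = 151.9 kN, C_y = 8.975 kN

Resultant of the distributed load: 35.5 × 2.7 = 95.85 kN at 1.55 m from A.
Moments about A: C_y·5.2 − 30·2 − (35.5·2.7)·1.55 + 210.9 − 35·1.4 = 0 → C_y = 46.6675/5.2 = 8.97452 ≈ 8.975 kN.
ΣF_y = 0: A_y + 8.97452 − 30 − 35.5·2.7 − 35 = 0 → A_y = 151.9 kN.
ΣF_x = 0: no horizontal applied forces, so A_x = 0.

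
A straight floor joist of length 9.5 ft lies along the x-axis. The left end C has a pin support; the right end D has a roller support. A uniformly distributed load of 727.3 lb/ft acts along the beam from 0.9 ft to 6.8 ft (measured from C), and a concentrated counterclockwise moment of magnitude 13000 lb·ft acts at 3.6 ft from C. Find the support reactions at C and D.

Resultant of the distributed load: 727.3 × 5.9 = 4291.07 lb at 3.85 ft from C.
Moments about C: D_y·9.5 − (727.3·5.9)·3.85 + 13000 = 0 → D_y = 3520.6195/9.5 = 370.592 ≈ 370.6 lb.
ΣF_y = 0: C_y + 370.592 − 727.3·5.9 = 0 → C_y = 3920 lb.
ΣF_x = 0: no horizontal applied forces, so C_x = 0.

C_x = 0, C_y = 3920 lb, D_y = 370.6 lb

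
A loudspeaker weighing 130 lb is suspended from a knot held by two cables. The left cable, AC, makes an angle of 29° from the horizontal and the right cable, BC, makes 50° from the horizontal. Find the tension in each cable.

ΣF_x = 0: −T_AC·cos29° + T_BC·cos50° = 0 → T_BC = 1.36067·T_AC.
ΣF_y = 0: T_AC·sin29° + T_BC·sin50° = 130.
Substitute: T_AC·(0.48481 + 1.36067·0.766044) = 130 → T_AC = 85.1263 ≈ 85.13 lb.
Then T_BC = 1.36067 × 85.1263 = 115.8 lb.

T_AC = 85.13 lb, T_BC = 115.8 lb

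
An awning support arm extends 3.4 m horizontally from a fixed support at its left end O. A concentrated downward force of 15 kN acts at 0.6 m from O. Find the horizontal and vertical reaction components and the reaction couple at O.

ΣF_x = 0: O_x = 0.
ΣF_y = 0: O_y − 15 = 0 → O_y = 15.00 kN.
ΣM about O: M_O − 15·0.6 = 0 → M_O = 9.000 kN·m.

O_x = 0, O_y = 15.00 kN, M_O = 9.000 kN·m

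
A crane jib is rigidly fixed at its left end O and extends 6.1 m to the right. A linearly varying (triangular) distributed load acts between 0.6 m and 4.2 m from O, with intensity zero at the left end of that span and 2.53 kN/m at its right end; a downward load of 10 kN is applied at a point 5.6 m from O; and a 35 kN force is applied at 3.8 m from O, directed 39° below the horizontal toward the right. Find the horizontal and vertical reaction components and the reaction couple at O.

Resultant of the triangular load: ½ × 2.53 × 3.6 = 4.554 kN, acting at 3 m from O (one-third of the span from the peak).
ΣF_x = 0: O_x + 35·cos39° = 0 → O_x = -27.20 kN.
ΣF_y = 0: O_y − ½·2.53·3.6 − 10 − 35·sin39° = 0 → O_y = 36.58 kN.
ΣM about O: M_O − (½·2.53·3.6)·3 − 10·5.6 − 35·sin39°·3.8 = 0 → M_O = 153.4 kN·m.

O_x = -27.20 kN, O_y = 36.58 kN, M_O = 153.4 kN·m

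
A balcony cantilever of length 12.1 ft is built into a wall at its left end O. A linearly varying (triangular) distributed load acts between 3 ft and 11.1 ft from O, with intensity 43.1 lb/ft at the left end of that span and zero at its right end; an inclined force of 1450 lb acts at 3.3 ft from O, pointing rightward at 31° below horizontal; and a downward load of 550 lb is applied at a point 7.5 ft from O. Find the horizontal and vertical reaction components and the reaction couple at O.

Resultant of the triangular load: ½ × 43.1 × 8.1 = 174.555 lb, acting at 5.7 ft from O (one-third of the span from the peak).
ΣF_x = 0: O_x + 1450·cos31° = 0 → O_x = -1243 lb.
ΣF_y = 0: O_y − ½·43.1·8.1 − 1450·sin31° − 550 = 0 → O_y = 1471 lb.
ΣM about O: M_O − (½·43.1·8.1)·5.7 − 1450·sin31°·3.3 − 550·7.5 = 0 → M_O = 7584 lb·ft.

O_x = -1243 lb, O_y = 1471 lb, M_O = 7584 lb·ft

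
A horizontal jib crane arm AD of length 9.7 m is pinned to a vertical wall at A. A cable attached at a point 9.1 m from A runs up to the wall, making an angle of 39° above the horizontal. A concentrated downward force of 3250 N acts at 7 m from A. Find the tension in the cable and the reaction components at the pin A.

ΣM about A: T·sin39°·9.1 − 3250·7 = 0 → T = 22750/(9.1·0.62932) = 3972.54 ≈ 3973 N.
ΣF_x = 0: A_x − T·cos39° = 0 → A_x = 3972.54 × 0.777146 = 3087 N.
ΣF_y = 0: A_y + T·sin39° − 3250 = 0 → A_y = 3250 − 3972.54 × 0.62932 = 750.0 N.

T = 3973 N, A_x = 3087 N, A_y = 750.0 N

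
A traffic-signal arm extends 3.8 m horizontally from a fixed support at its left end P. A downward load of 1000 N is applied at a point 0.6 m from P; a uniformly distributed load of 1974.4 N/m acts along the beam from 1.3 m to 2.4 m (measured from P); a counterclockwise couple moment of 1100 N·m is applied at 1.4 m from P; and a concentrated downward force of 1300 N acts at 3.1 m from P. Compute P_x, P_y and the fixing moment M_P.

P_x = 0, P_y = 4472 N, M_P = 7548 N·m

Resultant of the distributed load: 1974.4 × 1.1 = 2171.84 N at 1.85 m from P.
ΣF_x = 0: P_x = 0.
ΣF_y = 0: P_y − 1000 − 1974.4·1.1 − 1300 = 0 → P_y = 4472 N.
ΣM about P: M_P − 1000·0.6 − (1974.4·1.1)·1.85 + 1100 − 1300·3.1 = 0 → M_P = 7548 N·m.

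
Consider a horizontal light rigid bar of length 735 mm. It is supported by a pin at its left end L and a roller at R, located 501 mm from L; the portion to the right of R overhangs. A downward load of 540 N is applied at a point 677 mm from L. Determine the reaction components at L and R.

L_x = 0, L_y = -189.7 N, R_y = 729.7 N

Taking moments about L: R_y·501 − 540·677 = 0 → R_y = 365580/501 = 729.701 ≈ 729.7 N.
ΣF_y = 0: L_y + 729.701 − 540 = 0 → L_y = -189.7 N.
ΣF_x = 0: no horizontal applied forces, so L_x = 0.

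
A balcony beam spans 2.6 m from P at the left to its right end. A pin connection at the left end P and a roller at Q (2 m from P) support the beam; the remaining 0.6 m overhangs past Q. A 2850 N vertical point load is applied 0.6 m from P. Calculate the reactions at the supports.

P_x = 0, P_y = 1995 N, Q_y = 855.0 N

ΣM about P: Q_y·2 − 2850·0.6 = 0 → Q_y = 1710/2 = 855.0 N.
ΣF_y = 0: P_y + 855 − 2850 = 0 → P_y = 1995 N.
ΣF_x = 0: no horizontal applied forces, so P_x = 0.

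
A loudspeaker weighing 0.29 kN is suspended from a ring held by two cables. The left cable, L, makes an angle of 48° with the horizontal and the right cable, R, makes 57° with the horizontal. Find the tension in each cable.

T_L = 0.1635 kN, T_R = 0.2009 kN

ΣF_x = 0: −T_L·cos48° + T_R·cos57° = 0 → T_R = 1.22858·T_L.
ΣF_y = 0: T_L·sin48° + T_R·sin57° = 0.29.
Substitute: T_L·(0.743145 + 1.22858·0.838671) = 0.29 → T_L = 0.163517 ≈ 0.1635 kN.
Then T_R = 1.22858 × 0.163517 = 0.2009 kN.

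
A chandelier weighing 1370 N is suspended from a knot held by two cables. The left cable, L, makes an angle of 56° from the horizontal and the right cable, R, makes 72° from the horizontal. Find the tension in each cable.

ΣF_x = 0: −T_L·cos56° + T_R·cos72° = 0 → T_R = 1.80959·T_L.
ΣF_y = 0: T_L·sin56° + T_R·sin72° = 1370.
Substitute: T_L·(0.829038 + 1.80959·0.951057) = 1370 → T_L = 537.242 ≈ 537.2 N.
Then T_R = 1.80959 × 537.242 = 972.2 N.

T_L = 537.2 N, T_R = 972.2 N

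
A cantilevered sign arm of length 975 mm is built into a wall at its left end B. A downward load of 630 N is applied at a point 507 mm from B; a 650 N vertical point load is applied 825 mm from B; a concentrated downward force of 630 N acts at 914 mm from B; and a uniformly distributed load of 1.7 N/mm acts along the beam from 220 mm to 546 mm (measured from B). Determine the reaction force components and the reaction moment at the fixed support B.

B_x = 0, B_y = 2464 N, M_B = 1644000 N·mm

Resultant of the distributed load: 1.7 × 326 = 554.2 N at 383 mm from B.
ΣF_x = 0: B_x = 0.
ΣF_y = 0: B_y − 630 − 650 − 630 − 1.7·326 = 0 → B_y = 2464 N.
ΣM about B: M_B − 630·507 − 650·825 − 630·914 − (1.7·326)·383 = 0 → M_B = 1644000 N·mm.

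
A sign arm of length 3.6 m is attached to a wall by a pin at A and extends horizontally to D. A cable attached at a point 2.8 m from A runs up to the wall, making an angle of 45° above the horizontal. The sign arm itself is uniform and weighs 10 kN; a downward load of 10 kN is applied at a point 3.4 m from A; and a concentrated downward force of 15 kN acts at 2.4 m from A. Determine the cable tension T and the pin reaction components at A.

T = 44.45 kN, A_x = 31.43 kN, A_y = 3.571 kN

ΣM about A: T·sin45°·2.8 − 10·1.8 − 10·3.4 − 15·2.4 = 0 → T = 88/(2.8·0.707107) = 44.4467 ≈ 44.45 kN.
ΣF_x = 0: A_x − T·cos45° = 0 → A_x = 44.4467 × 0.707107 = 31.43 kN.
ΣF_y = 0: A_y + T·sin45° − 10 − 10 − 15 = 0 → A_y = 35 − 44.4467 × 0.707107 = 3.571 kN.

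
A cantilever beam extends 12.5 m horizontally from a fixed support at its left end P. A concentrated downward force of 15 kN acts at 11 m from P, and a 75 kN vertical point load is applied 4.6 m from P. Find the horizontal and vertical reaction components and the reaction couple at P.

P_x = 0, P_y = 90.00 kN, M_P = 510.0 kN·m

ΣF_x = 0: P_x = 0.
ΣF_y = 0: P_y − 15 − 75 = 0 → P_y = 90.00 kN.
ΣM about P: M_P − 15·11 − 75·4.6 = 0 → M_P = 510.0 kN·m.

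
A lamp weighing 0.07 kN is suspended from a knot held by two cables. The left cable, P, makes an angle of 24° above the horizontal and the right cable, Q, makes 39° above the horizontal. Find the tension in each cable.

T_P = 0.06105 kN, T_Q = 0.07177 kN

ΣF_x = 0: −T_P·cos24° + T_Q·cos39° = 0 → T_Q = 1.17551·T_P.
ΣF_y = 0: T_P·sin24° + T_Q·sin39° = 0.07.
Substitute: T_P·(0.406737 + 1.17551·0.62932) = 0.07 → T_P = 0.0610549 ≈ 0.06105 kN.
Then T_Q = 1.17551 × 0.0610549 = 0.07177 kN.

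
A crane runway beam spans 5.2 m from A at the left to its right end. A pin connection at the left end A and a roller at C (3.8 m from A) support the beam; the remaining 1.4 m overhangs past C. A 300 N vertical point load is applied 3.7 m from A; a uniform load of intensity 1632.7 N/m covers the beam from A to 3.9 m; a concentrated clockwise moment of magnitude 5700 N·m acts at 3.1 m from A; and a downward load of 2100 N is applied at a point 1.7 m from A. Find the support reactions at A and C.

A_x = 0, A_y = 2768 N, C_y = 5999 N

Resultant of the distributed load: 1632.7 × 3.9 = 6367.53 N at 1.95 m from A.
ΣM about A: C_y·3.8 − 300·3.7 − (1632.7·3.9)·1.95 − 5700 − 2100·1.7 = 0 → C_y = 22796.6835/3.8 = 5999.13 ≈ 5999 N.
ΣF_y = 0: A_y + 5999.13 − 300 − 1632.7·3.9 − 2100 = 0 → A_y = 2768 N.
ΣF_x = 0: no horizontal applied forces, so A_x = 0.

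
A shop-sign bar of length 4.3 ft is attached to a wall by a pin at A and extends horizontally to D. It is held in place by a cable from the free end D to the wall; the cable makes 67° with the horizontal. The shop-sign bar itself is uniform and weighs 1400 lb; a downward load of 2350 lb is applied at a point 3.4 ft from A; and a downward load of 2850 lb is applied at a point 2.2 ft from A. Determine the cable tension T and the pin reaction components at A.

T = 4363 lb, A_x = 1705 lb, A_y = 2584 lb

ΣM about A: T·sin67°·4.3 − 1400·2.15 − 2350·3.4 − 2850·2.2 = 0 → T = 17270/(4.3·0.920505) = 4363.13 ≈ 4363 lb.
ΣF_x = 0: A_x − T·cos67° = 0 → A_x = 4363.13 × 0.390731 = 1705 lb.
ΣF_y = 0: A_y + T·sin67° − 1400 − 2350 − 2850 = 0 → A_y = 6600 − 4363.13 × 0.920505 = 2584 lb.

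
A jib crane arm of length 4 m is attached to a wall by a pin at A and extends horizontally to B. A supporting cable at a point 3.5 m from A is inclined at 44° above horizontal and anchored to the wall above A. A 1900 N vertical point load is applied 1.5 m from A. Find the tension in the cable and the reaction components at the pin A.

T = 1172 N, A_x = 843.2 N, A_y = 1086 N

ΣM about A: T·sin44°·3.5 − 1900·1.5 = 0 → T = 2850/(3.5·0.694658) = 1172.21 ≈ 1172 N.
ΣF_x = 0: A_x − T·cos44° = 0 → A_x = 1172.21 × 0.71934 = 843.2 N.
ΣF_y = 0: A_y + T·sin44° − 1900 = 0 → A_y = 1900 − 1172.21 × 0.694658 = 1086 N.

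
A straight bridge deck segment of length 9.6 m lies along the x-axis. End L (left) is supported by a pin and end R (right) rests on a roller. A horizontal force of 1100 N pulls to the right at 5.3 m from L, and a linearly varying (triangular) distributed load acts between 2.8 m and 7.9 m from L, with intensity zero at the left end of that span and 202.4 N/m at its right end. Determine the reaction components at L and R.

Resultant of the triangular load: ½ × 202.4 × 5.1 = 516.12 N, acting at 6.2 m from L (one-third of the span from the peak).
Taking moments about L: R_y·9.6 − (½·202.4·5.1)·6.2 = 0 → R_y = 3199.944/9.6 = 333.327 ≈ 333.3 N.
ΣF_y = 0: L_y + 333.327 − ½·202.4·5.1 = 0 → L_y = 182.8 N.
ΣF_x = 0: L_x + 1100 = 0 → L_x = -1100 N.

L_x = -1100 N, L_y = 182.8 N, R_y = 333.3 N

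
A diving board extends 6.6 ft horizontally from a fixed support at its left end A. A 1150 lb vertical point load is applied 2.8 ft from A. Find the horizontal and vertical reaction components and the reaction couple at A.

ΣF_x = 0: A_x = 0.
ΣF_y = 0: A_y − 1150 = 0 → A_y = 1150 lb.
ΣM about A: M_A − 1150·2.8 = 0 → M_A = 3220 lb·ft.

A_x = 0, A_y = 1150 lb, M_A = 3220 lb·ft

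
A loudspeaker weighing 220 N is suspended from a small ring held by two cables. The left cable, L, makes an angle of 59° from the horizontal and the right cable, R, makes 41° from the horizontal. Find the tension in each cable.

ΣF_x = 0: −T_L·cos59° + T_R·cos41° = 0 → T_R = 0.682432·T_L.
ΣF_y = 0: T_L·sin59° + T_R·sin41° = 220.
Substitute: T_L·(0.857167 + 0.682432·0.656059) = 220 → T_L = 168.598 ≈ 168.6 N.
Then T_R = 0.682432 × 168.598 = 115.1 N.

T_L = 168.6 N, T_R = 115.1 N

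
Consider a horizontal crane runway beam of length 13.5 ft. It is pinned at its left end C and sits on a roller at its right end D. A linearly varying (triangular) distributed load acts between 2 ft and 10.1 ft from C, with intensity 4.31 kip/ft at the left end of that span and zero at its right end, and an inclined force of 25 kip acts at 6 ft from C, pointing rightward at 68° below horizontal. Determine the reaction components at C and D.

Resultant of the triangular load: ½ × 4.31 × 8.1 = 17.4555 kip, acting at 4.7 ft from C (one-third of the span from the peak).
Taking moments about C: D_y·13.5 − (½·4.31·8.1)·4.7 − 25·sin68°·6 = 0 → D_y = 221.118/13.5 = 16.3791 ≈ 16.38 kip.
ΣF_y = 0: C_y + 16.3791 − ½·4.31·8.1 − 25·sin68° = 0 → C_y = 24.26 kip.
ΣF_x = 0: C_x + 25·cos68° = 0 → C_x = -9.365 kip.

C_x = -9.365 kip, C_y = 24.26 kip, D_y = 16.38 kip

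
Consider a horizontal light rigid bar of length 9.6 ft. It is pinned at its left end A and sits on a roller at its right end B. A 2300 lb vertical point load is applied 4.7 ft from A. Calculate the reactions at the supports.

ΣM about A: B_y·9.6 − 2300·4.7 = 0 → B_y = 10810/9.6 = 1126.04 ≈ 1126 lb.
ΣF_y = 0: A_y + 1126.04 − 2300 = 0 → A_y = 1174 lb.
ΣF_x = 0: no horizontal applied forces, so A_x = 0.

A_x = 0, A_y = 1174 lb, B_y = 1126 lb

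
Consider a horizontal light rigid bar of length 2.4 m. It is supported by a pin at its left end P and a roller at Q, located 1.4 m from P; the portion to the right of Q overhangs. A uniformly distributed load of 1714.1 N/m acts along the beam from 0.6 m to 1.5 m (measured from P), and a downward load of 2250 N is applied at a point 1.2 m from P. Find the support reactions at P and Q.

Resultant of the distributed load: 1714.1 × 0.9 = 1542.69 N at 1.05 m from P.
Taking moments about P: Q_y·1.4 − (1714.1·0.9)·1.05 − 2250·1.2 = 0 → Q_y = 4319.8245/1.4 = 3085.59 ≈ 3086 N.
ΣF_y = 0: P_y + 3085.59 − 1714.1·0.9 − 2250 = 0 → P_y = 707.1 N.
ΣF_x = 0: no horizontal applied forces, so P_x = 0.

P_x = 0, P_y = 707.1 N, Q_y = 3086 N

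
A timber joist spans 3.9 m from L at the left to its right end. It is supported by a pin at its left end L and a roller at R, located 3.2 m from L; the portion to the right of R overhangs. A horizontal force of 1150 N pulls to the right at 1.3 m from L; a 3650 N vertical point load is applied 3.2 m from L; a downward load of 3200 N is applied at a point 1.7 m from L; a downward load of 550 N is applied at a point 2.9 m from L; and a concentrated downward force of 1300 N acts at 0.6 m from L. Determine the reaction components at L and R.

L_x = -1150 N, L_y = 2608 N, R_y = 6092 N

Taking moments about L: R_y·3.2 − 3650·3.2 − 3200·1.7 − 550·2.9 − 1300·0.6 = 0 → R_y = 19495/3.2 = 6092.19 ≈ 6092 N.
ΣF_y = 0: L_y + 6092.19 − 3650 − 3200 − 550 − 1300 = 0 → L_y = 2608 N.
ΣF_x = 0: L_x + 1150 = 0 → L_x = -1150 N.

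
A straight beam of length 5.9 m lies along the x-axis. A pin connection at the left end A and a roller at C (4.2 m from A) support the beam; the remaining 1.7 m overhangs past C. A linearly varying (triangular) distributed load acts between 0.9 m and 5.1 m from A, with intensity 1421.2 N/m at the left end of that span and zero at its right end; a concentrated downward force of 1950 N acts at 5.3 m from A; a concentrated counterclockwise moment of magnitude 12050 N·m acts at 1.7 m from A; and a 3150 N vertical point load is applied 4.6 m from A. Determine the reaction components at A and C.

A_x = 0, A_y = 3408 N, C_y = 4676 N

Resultant of the triangular load: ½ × 1421.2 × 4.2 = 2984.52 N, acting at 2.3 m from A (one-third of the span from the peak).
Taking moments about A: C_y·4.2 − (½·1421.2·4.2)·2.3 − 1950·5.3 + 12050 − 3150·4.6 = 0 → C_y = 19639.396/4.2 = 4676.05 ≈ 4676 N.
ΣF_y = 0: A_y + 4676.05 − ½·1421.2·4.2 − 1950 − 3150 = 0 → A_y = 3408 N.
ΣF_x = 0: no horizontal applied forces, so A_x = 0.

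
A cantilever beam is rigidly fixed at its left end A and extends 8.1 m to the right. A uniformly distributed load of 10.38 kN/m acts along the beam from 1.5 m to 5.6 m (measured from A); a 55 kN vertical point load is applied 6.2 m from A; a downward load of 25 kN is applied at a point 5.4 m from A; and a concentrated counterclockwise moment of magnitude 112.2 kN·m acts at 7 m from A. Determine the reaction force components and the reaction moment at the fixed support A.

Resultant of the distributed load: 10.38 × 4.1 = 42.558 kN at 3.55 m from A.
ΣF_x = 0: A_x = 0.
ΣF_y = 0: A_y − 10.38·4.1 − 55 − 25 = 0 → A_y = 122.6 kN.
ΣM about A: M_A − (10.38·4.1)·3.55 − 55·6.2 − 25·5.4 + 112.2 = 0 → M_A = 514.9 kN·m.

A_x = 0, A_y = 122.6 kN, M_A = 514.9 kN·m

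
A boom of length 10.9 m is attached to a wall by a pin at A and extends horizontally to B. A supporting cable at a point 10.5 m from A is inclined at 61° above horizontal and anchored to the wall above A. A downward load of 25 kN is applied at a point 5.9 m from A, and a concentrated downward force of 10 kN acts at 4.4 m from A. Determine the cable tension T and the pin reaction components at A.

ΣM about A: T·sin61°·10.5 − 25·5.9 − 10·4.4 = 0 → T = 191.5/(10.5·0.87462) = 20.8526 ≈ 20.85 kN.
ΣF_x = 0: A_x − T·cos61° = 0 → A_x = 20.8526 × 0.48481 = 10.11 kN.
ΣF_y = 0: A_y + T·sin61° − 25 − 10 = 0 → A_y = 35 − 20.8526 × 0.87462 = 16.76 kN.

T = 20.85 kN, A_x = 10.11 kN, A_y = 16.76 kN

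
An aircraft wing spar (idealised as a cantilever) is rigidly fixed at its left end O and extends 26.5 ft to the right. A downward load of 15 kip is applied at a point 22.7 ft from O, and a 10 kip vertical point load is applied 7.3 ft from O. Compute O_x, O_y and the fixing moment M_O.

O_x = 0, O_y = 25.00 kip, M_O = 413.5 kip·ft

ΣF_x = 0: O_x = 0.
ΣF_y = 0: O_y − 15 − 10 = 0 → O_y = 25.00 kip.
ΣM about O: M_O − 15·22.7 − 10·7.3 = 0 → M_O = 413.5 kip·ft.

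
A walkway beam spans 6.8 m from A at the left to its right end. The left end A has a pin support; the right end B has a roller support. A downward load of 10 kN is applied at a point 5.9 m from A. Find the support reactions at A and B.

A_x = 0, A_y = 1.324 kN, B_y = 8.676 kN

Taking moments about A: B_y·6.8 − 10·5.9 = 0 → B_y = 59/6.8 = 8.67647 ≈ 8.676 kN.
ΣF_y = 0: A_y + 8.67647 − 10 = 0 → A_y = 1.324 kN.
ΣF_x = 0: no horizontal applied forces, so A_x = 0.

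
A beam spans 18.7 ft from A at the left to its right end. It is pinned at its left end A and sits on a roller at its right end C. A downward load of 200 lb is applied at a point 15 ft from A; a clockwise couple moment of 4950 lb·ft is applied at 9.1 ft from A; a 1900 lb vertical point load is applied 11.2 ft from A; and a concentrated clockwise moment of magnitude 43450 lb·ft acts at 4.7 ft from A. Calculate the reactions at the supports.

Taking moments about A: C_y·18.7 − 200·15 − 4950 − 1900·11.2 − 43450 = 0 → C_y = 72680/18.7 = 3886.63 ≈ 3887 lb.
ΣF_y = 0: A_y + 3886.63 − 200 − 1900 = 0 → A_y = -1787 lb.
ΣF_x = 0: no horizontal applied forces, so A_x = 0.

A_x = 0, A_y = -1787 lb, C_y = 3887 lb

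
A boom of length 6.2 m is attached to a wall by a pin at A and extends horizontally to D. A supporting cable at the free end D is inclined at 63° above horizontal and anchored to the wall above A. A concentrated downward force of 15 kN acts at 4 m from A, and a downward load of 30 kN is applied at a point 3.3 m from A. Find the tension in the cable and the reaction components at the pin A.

T = 28.78 kN, A_x = 13.07 kN, A_y = 19.35 kN

ΣM about A: T·sin63°·6.2 − 15·4 − 30·3.3 = 0 → T = 159/(6.2·0.891007) = 28.7822 ≈ 28.78 kN.
ΣF_x = 0: A_x − T·cos63° = 0 → A_x = 28.7822 × 0.45399 = 13.07 kN.
ΣF_y = 0: A_y + T·sin63° − 15 − 30 = 0 → A_y = 45 − 28.7822 × 0.891007 = 19.35 kN.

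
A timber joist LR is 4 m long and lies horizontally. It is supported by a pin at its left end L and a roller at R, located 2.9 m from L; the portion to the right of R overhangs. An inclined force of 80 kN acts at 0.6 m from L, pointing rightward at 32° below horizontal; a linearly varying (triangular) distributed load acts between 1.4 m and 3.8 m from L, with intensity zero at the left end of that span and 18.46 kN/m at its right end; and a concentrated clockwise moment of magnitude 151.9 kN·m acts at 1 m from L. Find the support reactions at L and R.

Resultant of the triangular load: ½ × 18.46 × 2.4 = 22.152 kN, acting at 3 m from L (one-third of the span from the peak).
ΣM about L: R_y·2.9 − 80·sin32°·0.6 − (½·18.46·2.4)·3 − 151.9 = 0 → R_y = 243.792/2.9 = 84.0662 ≈ 84.07 kN.
ΣF_y = 0: L_y + 84.0662 − 80·sin32° − ½·18.46·2.4 = 0 → L_y = -19.52 kN.
ΣF_x = 0: L_x + 80·cos32° = 0 → L_x = -67.84 kN.

L_x = -67.84 kN, L_y = -19.52 kN, R_y = 84.07 kN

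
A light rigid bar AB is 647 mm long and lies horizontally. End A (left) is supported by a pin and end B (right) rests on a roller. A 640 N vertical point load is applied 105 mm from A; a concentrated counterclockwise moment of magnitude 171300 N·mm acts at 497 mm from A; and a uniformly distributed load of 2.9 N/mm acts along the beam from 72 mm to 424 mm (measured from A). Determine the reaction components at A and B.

A_x = 0, A_y = 1430 N, B_y = 230.4 N

Resultant of the distributed load: 2.9 × 352 = 1020.8 N at 248 mm from A.
ΣM about A: B_y·647 − 640·105 + 171300 − (2.9·352)·248 = 0 → B_y = 149058.4/647 = 230.384 ≈ 230.4 N.
ΣF_y = 0: A_y + 230.384 − 640 − 2.9·352 = 0 → A_y = 1430 N.
ΣF_x = 0: no horizontal applied forces, so A_x = 0.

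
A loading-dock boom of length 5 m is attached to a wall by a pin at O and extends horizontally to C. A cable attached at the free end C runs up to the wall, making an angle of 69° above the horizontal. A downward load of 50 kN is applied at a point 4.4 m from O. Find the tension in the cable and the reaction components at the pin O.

ΣM about O: T·sin69°·5 − 50·4.4 = 0 → T = 220/(5·0.93358) = 47.1304 ≈ 47.13 kN.
ΣF_x = 0: O_x − T·cos69° = 0 → O_x = 47.1304 × 0.358368 = 16.89 kN.
ΣF_y = 0: O_y + T·sin69° − 50 = 0 → O_y = 50 − 47.1304 × 0.93358 = 6.000 kN.

T = 47.13 kN, O_x = 16.89 kN, O_y = 6.000 kN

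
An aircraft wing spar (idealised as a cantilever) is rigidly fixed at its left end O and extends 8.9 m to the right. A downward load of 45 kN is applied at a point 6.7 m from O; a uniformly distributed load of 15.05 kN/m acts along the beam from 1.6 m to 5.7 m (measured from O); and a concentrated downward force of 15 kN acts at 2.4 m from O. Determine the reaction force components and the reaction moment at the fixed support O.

O_x = 0, O_y = 121.7 kN, M_O = 562.7 kN·m

Resultant of the distributed load: 15.05 × 4.1 = 61.705 kN at 3.65 m from O.
ΣF_x = 0: O_x = 0.
ΣF_y = 0: O_y − 45 − 15.05·4.1 − 15 = 0 → O_y = 121.7 kN.
ΣM about O: M_O − 45·6.7 − (15.05·4.1)·3.65 − 15·2.4 = 0 → M_O = 562.7 kN·m.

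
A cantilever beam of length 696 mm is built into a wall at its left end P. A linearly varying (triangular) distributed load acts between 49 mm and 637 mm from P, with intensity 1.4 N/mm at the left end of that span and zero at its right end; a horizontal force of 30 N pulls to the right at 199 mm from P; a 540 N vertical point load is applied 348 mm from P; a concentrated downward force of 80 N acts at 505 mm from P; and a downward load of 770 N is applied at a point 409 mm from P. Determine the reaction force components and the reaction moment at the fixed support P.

Resultant of the triangular load: ½ × 1.4 × 588 = 411.6 N, acting at 245 mm from P (one-third of the span from the peak).
ΣF_x = 0: P_x + 30 = 0 → P_x = -30.00 N.
ΣF_y = 0: P_y − ½·1.4·588 − 540 − 80 − 770 = 0 → P_y = 1802 N.
ΣM about P: M_P − (½·1.4·588)·245 − 540·348 − 80·505 − 770·409 = 0 → M_P = 644100 N·mm.

P_x = -30.00 N, P_y = 1802 N, M_P = 644100 N·mm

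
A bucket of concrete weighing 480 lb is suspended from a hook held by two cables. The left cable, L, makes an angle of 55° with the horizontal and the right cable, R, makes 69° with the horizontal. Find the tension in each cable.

ΣF_x = 0: −T_L·cos55° + T_R·cos69° = 0 → T_R = 1.60052·T_L.
ΣF_y = 0: T_L·sin55° + T_R·sin69° = 480.
Substitute: T_L·(0.819152 + 1.60052·0.93358) = 480 → T_L = 207.49 ≈ 207.5 lb.
Then T_R = 1.60052 × 207.49 = 332.1 lb.

T_L = 207.5 lb, T_R = 332.1 lb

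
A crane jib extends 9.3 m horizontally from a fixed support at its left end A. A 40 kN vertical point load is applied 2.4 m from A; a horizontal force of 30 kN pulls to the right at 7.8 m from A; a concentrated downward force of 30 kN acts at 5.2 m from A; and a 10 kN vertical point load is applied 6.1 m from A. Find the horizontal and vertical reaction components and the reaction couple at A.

ΣF_x = 0: A_x + 30 = 0 → A_x = -30.00 kN.
ΣF_y = 0: A_y − 40 − 30 − 10 = 0 → A_y = 80.00 kN.
ΣM about A: M_A − 40·2.4 − 30·5.2 − 10·6.1 = 0 → M_A = 313.0 kN·m.

A_x = -30.00 kN, A_y = 80.00 kN, M_A = 313.0 kN·m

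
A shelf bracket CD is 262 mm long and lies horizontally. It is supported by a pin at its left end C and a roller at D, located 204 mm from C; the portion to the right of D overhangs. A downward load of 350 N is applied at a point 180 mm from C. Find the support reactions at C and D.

Moments about C: D_y·204 − 350·180 = 0 → D_y = 63000/204 = 308.824 ≈ 308.8 N.
ΣF_y = 0: C_y + 308.824 − 350 = 0 → C_y = 41.18 N.
ΣF_x = 0: no horizontal applied forces, so C_x = 0.

C_x = 0, C_y = 41.18 N, D_y = 308.8 N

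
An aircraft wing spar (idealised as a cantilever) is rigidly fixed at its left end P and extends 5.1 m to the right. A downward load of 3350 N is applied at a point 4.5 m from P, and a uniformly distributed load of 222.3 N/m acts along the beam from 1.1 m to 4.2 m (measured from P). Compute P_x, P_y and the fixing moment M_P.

P_x = 0, P_y = 4039 N, M_P = 16900 N·m

Resultant of the distributed load: 222.3 × 3.1 = 689.13 N at 2.65 m from P.
ΣF_x = 0: P_x = 0.
ΣF_y = 0: P_y − 3350 − 222.3·3.1 = 0 → P_y = 4039 N.
ΣM about P: M_P − 3350·4.5 − (222.3·3.1)·2.65 = 0 → M_P = 16900 N·m.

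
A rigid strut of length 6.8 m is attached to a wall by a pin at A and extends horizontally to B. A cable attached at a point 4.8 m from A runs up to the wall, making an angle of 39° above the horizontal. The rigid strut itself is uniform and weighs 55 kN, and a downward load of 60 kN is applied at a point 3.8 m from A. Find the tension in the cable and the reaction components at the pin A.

ΣM about A: T·sin39°·4.8 − 55·3.4 − 60·3.8 = 0 → T = 415/(4.8·0.62932) = 137.384 ≈ 137.4 kN.
ΣF_x = 0: A_x − T·cos39° = 0 → A_x = 137.384 × 0.777146 = 106.8 kN.
ΣF_y = 0: A_y + T·sin39° − 55 − 60 = 0 → A_y = 115 − 137.384 × 0.62932 = 28.54 kN.

T = 137.4 kN, A_x = 106.8 kN, A_y = 28.54 kN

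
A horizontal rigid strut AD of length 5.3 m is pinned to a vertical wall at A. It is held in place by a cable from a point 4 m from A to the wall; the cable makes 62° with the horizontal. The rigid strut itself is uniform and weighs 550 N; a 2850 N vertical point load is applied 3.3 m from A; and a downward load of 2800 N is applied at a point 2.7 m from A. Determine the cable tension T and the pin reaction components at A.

T = 5216 N, A_x = 2449 N, A_y = 1594 N

ΣM about A: T·sin62°·4 − 550·2.65 − 2850·3.3 − 2800·2.7 = 0 → T = 18422.5/(4·0.882948) = 5216.19 ≈ 5216 N.
ΣF_x = 0: A_x − T·cos62° = 0 → A_x = 5216.19 × 0.469472 = 2449 N.
ΣF_y = 0: A_y + T·sin62° − 550 − 2850 − 2800 = 0 → A_y = 6200 − 5216.19 × 0.882948 = 1594 N.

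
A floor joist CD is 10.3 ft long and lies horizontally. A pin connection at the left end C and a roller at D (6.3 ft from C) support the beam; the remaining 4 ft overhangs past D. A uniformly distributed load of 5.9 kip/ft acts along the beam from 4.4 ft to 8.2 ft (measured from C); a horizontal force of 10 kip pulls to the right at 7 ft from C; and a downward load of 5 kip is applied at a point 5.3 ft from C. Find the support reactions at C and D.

C_x = -10.00 kip, C_y = 0.7937 kip, D_y = 26.63 kip

Resultant of the distributed load: 5.9 × 3.8 = 22.42 kip at 6.3 ft from C.
Moments about C: D_y·6.3 − (5.9·3.8)·6.3 − 5·5.3 = 0 → D_y = 167.746/6.3 = 26.6263 ≈ 26.63 kip.
ΣF_y = 0: C_y + 26.6263 − 5.9·3.8 − 5 = 0 → C_y = 0.7937 kip.
ΣF_x = 0: C_x + 10 = 0 → C_x = -10.00 kip.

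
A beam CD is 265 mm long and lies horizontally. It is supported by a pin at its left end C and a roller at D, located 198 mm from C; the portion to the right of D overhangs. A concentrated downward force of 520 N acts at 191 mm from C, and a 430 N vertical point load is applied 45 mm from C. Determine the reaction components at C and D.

C_x = 0, C_y = 350.7 N, D_y = 599.3 N

ΣM about C: D_y·198 − 520·191 − 430·45 = 0 → D_y = 118670/198 = 599.343 ≈ 599.3 N.
ΣF_y = 0: C_y + 599.343 − 520 − 430 = 0 → C_y = 350.7 N.
ΣF_x = 0: no horizontal applied forces, so C_x = 0.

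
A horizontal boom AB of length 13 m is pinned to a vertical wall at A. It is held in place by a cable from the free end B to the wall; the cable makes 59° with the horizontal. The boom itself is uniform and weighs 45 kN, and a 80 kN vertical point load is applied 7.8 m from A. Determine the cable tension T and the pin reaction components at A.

T = 82.25 kN, A_x = 42.36 kN, A_y = 54.50 kN

ΣM about A: T·sin59°·13 − 45·6.5 − 80·7.8 = 0 → T = 916.5/(13·0.857167) = 82.2477 ≈ 82.25 kN.
ΣF_x = 0: A_x − T·cos59° = 0 → A_x = 82.2477 × 0.515038 = 42.36 kN.
ΣF_y = 0: A_y + T·sin59° − 45 − 80 = 0 → A_y = 125 − 82.2477 × 0.857167 = 54.50 kN.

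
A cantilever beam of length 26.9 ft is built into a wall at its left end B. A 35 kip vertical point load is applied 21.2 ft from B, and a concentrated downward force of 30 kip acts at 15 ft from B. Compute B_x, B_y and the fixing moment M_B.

ΣF_x = 0: B_x = 0.
ΣF_y = 0: B_y − 35 − 30 = 0 → B_y = 65.00 kip.
ΣM about B: M_B − 35·21.2 − 30·15 = 0 → M_B = 1192 kip·ft.

B_x = 0, B_y = 65.00 kip, M_B = 1192 kip·ft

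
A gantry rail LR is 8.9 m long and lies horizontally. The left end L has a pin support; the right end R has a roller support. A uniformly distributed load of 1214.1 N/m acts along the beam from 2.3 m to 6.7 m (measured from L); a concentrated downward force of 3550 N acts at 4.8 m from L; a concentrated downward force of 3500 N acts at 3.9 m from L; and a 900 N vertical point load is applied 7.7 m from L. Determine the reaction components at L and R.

L_x = 0, L_y = 6364 N, R_y = 6928 N

Resultant of the distributed load: 1214.1 × 4.4 = 5342.04 N at 4.5 m from L.
ΣM about L: R_y·8.9 − (1214.1·4.4)·4.5 − 3550·4.8 − 3500·3.9 − 900·7.7 = 0 → R_y = 61659.18/8.9 = 6928 N.
ΣF_y = 0: L_y + 6928 − 1214.1·4.4 − 3550 − 3500 − 900 = 0 → L_y = 6364 N.
ΣF_x = 0: no horizontal applied forces, so L_x = 0.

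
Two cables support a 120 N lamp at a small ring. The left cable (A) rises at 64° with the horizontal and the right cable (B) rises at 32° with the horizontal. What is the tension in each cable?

ΣF_x = 0: −T_A·cos64° + T_B·cos32° = 0 → T_B = 0.516918·T_A.
ΣF_y = 0: T_A·sin64° + T_B·sin32° = 120.
Substitute: T_A·(0.898794 + 0.516918·0.529919) = 120 → T_A = 102.326 ≈ 102.3 N.
Then T_B = 0.516918 × 102.326 = 52.89 N.

T_A = 102.3 N, T_B = 52.89 N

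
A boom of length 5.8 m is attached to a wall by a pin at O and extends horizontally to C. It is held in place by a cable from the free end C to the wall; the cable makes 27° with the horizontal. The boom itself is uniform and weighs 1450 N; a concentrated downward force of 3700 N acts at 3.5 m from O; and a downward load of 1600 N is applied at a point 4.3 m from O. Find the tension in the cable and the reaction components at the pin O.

ΣM about O: T·sin27°·5.8 − 1450·2.9 − 3700·3.5 − 1600·4.3 = 0 → T = 24035/(5.8·0.45399) = 9127.88 ≈ 9128 N.
ΣF_x = 0: O_x − T·cos27° = 0 → O_x = 9127.88 × 0.891007 = 8133 N.
ΣF_y = 0: O_y + T·sin27° − 1450 − 3700 − 1600 = 0 → O_y = 6750 − 9127.88 × 0.45399 = 2606 N.

T = 9128 N, O_x = 8133 N, O_y = 2606 N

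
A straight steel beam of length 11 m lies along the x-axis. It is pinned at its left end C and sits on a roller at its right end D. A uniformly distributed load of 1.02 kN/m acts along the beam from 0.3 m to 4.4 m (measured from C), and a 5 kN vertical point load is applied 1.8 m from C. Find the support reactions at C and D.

Resultant of the distributed load: 1.02 × 4.1 = 4.182 kN at 2.35 m from C.
Moments about C: D_y·11 − (1.02·4.1)·2.35 − 5·1.8 = 0 → D_y = 18.8277/11 = 1.71161 ≈ 1.712 kN.
ΣF_y = 0: C_y + 1.71161 − 1.02·4.1 − 5 = 0 → C_y = 7.470 kN.
ΣF_x = 0: no horizontal applied forces, so C_x = 0.

C_x = 0, C_y = 7.470 kN, D_y = 1.712 kN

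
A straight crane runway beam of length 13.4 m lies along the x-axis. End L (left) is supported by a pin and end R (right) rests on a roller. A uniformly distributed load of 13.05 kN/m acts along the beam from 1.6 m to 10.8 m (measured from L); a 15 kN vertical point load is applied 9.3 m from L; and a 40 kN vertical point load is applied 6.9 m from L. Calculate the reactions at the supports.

Resultant of the distributed load: 13.05 × 9.2 = 120.06 kN at 6.2 m from L.
ΣM about L: R_y·13.4 − (13.05·9.2)·6.2 − 15·9.3 − 40·6.9 = 0 → R_y = 1159.872/13.4 = 86.5576 ≈ 86.56 kN.
ΣF_y = 0: L_y + 86.5576 − 13.05·9.2 − 15 − 40 = 0 → L_y = 88.50 kN.
ΣF_x = 0: no horizontal applied forces, so L_x = 0.

L_x = 0, L_y = 88.50 kN, R_y = 86.56 kN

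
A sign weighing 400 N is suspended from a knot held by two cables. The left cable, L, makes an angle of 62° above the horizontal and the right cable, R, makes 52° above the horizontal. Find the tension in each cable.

ΣF_x = 0: −T_L·cos62° + T_R·cos52° = 0 → T_R = 0.762548·T_L.
ΣF_y = 0: T_L·sin62° + T_R·sin52° = 400.
Substitute: T_L·(0.882948 + 0.762548·0.788011) = 400 → T_L = 269.57 ≈ 269.6 N.
Then T_R = 0.762548 × 269.57 = 205.6 N.

T_L = 269.6 N, T_R = 205.6 N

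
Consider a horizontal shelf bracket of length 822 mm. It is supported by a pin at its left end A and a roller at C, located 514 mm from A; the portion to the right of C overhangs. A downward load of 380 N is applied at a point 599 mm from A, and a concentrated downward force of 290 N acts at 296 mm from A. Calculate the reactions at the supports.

Moments about A: C_y·514 − 380·599 − 290·296 = 0 → C_y = 313460/514 = 609.844 ≈ 609.8 N.
ΣF_y = 0: A_y + 609.844 − 380 − 290 = 0 → A_y = 60.16 N.
ΣF_x = 0: no horizontal applied forces, so A_x = 0.

A_x = 0, A_y = 60.16 N, C_y = 609.8 N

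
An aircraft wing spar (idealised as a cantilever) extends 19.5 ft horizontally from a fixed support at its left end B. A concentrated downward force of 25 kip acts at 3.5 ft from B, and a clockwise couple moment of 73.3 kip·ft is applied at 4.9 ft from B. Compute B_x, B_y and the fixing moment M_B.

B_x = 0, B_y = 25.00 kip, M_B = 160.8 kip·ft

ΣF_x = 0: B_x = 0.
ΣF_y = 0: B_y − 25 = 0 → B_y = 25.00 kip.
ΣM about B: M_B − 25·3.5 − 73.3 = 0 → M_B = 160.8 kip·ft.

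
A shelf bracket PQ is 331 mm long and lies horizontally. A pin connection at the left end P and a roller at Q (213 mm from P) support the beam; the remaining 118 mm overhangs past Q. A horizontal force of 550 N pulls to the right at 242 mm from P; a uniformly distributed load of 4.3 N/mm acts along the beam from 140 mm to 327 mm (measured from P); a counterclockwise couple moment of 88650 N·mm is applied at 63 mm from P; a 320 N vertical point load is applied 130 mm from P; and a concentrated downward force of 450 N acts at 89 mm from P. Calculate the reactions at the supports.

P_x = -550.0 N, P_y = 725.5 N, Q_y = 848.6 N

Resultant of the distributed load: 4.3 × 187 = 804.1 N at 233.5 mm from P.
Taking moments about P: Q_y·213 − (4.3·187)·233.5 + 88650 − 320·130 − 450·89 = 0 → Q_y = 180757.35/213 = 848.626 ≈ 848.6 N.
ΣF_y = 0: P_y + 848.626 − 4.3·187 − 320 − 450 = 0 → P_y = 725.5 N.
ΣF_x = 0: P_x + 550 = 0 → P_x = -550.0 N.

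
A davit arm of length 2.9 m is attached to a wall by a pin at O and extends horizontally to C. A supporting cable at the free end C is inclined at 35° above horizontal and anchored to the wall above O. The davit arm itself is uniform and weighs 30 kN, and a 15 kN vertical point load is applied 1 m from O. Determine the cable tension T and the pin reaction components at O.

ΣM about O: T·sin35°·2.9 − 30·1.45 − 15·1 = 0 → T = 58.5/(2.9·0.573576) = 35.1696 ≈ 35.17 kN.
ΣF_x = 0: O_x − T·cos35° = 0 → O_x = 35.1696 × 0.819152 = 28.81 kN.
ΣF_y = 0: O_y + T·sin35° − 30 − 15 = 0 → O_y = 45 − 35.1696 × 0.573576 = 24.83 kN.

T = 35.17 kN, O_x = 28.81 kN, O_y = 24.83 kN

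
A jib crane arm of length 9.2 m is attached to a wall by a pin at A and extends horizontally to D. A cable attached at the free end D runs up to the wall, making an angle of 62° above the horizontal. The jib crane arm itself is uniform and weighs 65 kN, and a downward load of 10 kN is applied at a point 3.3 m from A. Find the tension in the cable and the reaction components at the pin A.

T = 40.87 kN, A_x = 19.19 kN, A_y = 38.91 kN

ΣM about A: T·sin62°·9.2 − 65·4.6 − 10·3.3 = 0 → T = 332/(9.2·0.882948) = 40.871 ≈ 40.87 kN.
ΣF_x = 0: A_x − T·cos62° = 0 → A_x = 40.871 × 0.469472 = 19.19 kN.
ΣF_y = 0: A_y + T·sin62° − 65 − 10 = 0 → A_y = 75 − 40.871 × 0.882948 = 38.91 kN.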